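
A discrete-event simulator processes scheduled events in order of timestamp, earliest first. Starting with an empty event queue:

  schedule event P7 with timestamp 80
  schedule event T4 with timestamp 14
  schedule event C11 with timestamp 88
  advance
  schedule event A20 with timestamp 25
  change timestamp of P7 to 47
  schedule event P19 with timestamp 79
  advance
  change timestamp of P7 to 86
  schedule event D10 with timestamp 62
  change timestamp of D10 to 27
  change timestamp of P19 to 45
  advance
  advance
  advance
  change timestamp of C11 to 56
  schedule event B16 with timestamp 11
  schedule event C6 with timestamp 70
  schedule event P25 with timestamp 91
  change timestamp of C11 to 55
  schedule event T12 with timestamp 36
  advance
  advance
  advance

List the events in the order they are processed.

add P7 (timestamp 80) → {P7:80}
add T4 (timestamp 14) → {T4:14, P7:80}
add C11 (timestamp 88) → {T4:14, P7:80, C11:88}
advance → T4; now {P7:80, C11:88}
add A20 (timestamp 25) → {A20:25, P7:80, C11:88}
update P7 to timestamp 47 → {A20:25, P7:47, C11:88}
add P19 (timestamp 79) → {A20:25, P7:47, P19:79, C11:88}
advance → A20; now {P7:47, P19:79, C11:88}
update P7 to timestamp 86 → {P19:79, P7:86, C11:88}
add D10 (timestamp 62) → {D10:62, P19:79, P7:86, C11:88}
update D10 to timestamp 27 → {D10:27, P19:79, P7:86, C11:88}
update P19 to timestamp 45 → {D10:27, P19:45, P7:86, C11:88}
advance → D10; now {P19:45, P7:86, C11:88}
advance → P19; now {P7:86, C11:88}
advance → P7; now {C11:88}
update C11 to timestamp 56 → {C11:56}
add B16 (timestamp 11) → {B16:11, C11:56}
add C6 (timestamp 70) → {B16:11, C11:56, C6:70}
add P25 (timestamp 91) → {B16:11, C11:56, C6:70, P25:91}
update C11 to timestamp 55 → {B16:11, C11:55, C6:70, P25:91}
add T12 (timestamp 36) → {B16:11, T12:36, C11:55, C6:70, P25:91}
advance → B16; now {T12:36, C11:55, C6:70, P25:91}
advance → T12; now {C11:55, C6:70, P25:91}
advance → C11; now {C6:70, P25:91}

T4 → A20 → D10 → P19 → P7 → B16 → T12 → C11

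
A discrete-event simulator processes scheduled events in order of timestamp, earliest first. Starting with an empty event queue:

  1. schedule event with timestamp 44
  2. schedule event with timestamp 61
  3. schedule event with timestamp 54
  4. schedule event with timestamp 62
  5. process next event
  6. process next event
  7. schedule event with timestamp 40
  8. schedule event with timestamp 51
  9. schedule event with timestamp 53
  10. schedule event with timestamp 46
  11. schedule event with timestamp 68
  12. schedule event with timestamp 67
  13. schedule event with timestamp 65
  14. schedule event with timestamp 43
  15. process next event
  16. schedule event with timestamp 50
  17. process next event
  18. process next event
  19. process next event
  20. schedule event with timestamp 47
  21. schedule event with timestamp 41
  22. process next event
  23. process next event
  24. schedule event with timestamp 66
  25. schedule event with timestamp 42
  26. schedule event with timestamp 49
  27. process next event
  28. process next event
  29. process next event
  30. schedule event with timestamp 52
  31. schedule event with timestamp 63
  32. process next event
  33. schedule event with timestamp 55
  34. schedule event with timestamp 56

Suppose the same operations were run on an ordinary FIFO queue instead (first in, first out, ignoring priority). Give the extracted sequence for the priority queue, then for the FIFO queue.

insert 44 → {44}
insert 61 → {44, 61}
insert 54 → {44, 54, 61}
insert 62 → {44, 54, 61, 62}
process next event → 44; now {54, 61, 62}
process next event → 54; now {61, 62}
insert 40 → {40, 61, 62}
insert 51 → {40, 51, 61, 62}
insert 53 → {40, 51, 53, 61, 62}
insert 46 → {40, 46, 51, 53, 61, 62}
insert 68 → {40, 46, 51, 53, 61, 62, 68}
insert 67 → {40, 46, 51, 53, 61, 62, 67, 68}
insert 65 → {40, 46, 51, 53, 61, 62, 65, 67, 68}
insert 43 → {40, 43, 46, 51, 53, 61, 62, 65, 67, 68}
process next event → 40; now {43, 46, 51, 53, 61, 62, 65, 67, 68}
insert 50 → {43, 46, 50, 51, 53, 61, 62, 65, 67, 68}
process next event → 43; now {46, 50, 51, 53, 61, 62, 65, 67, 68}
process next event → 46; now {50, 51, 53, 61, 62, 65, 67, 68}
process next event → 50; now {51, 53, 61, 62, 65, 67, 68}
insert 47 → {47, 51, 53, 61, 62, 65, 67, 68}
insert 41 → {41, 47, 51, 53, 61, 62, 65, 67, 68}
process next event → 41; now {47, 51, 53, 61, 62, 65, 67, 68}
process next event → 47; now {51, 53, 61, 62, 65, 67, 68}
insert 66 → {51, 53, 61, 62, 65, 66, 67, 68}
insert 42 → {42, 51, 53, 61, 62, 65, 66, 67, 68}
insert 49 → {42, 49, 51, 53, 61, 62, 65, 66, 67, 68}
process next event → 42; now {49, 51, 53, 61, 62, 65, 66, 67, 68}
process next event → 49; now {51, 53, 61, 62, 65, 66, 67, 68}
process next event → 51; now {53, 61, 62, 65, 66, 67, 68}
insert 52 → {52, 53, 61, 62, 65, 66, 67, 68}
insert 63 → {52, 53, 61, 62, 63, 65, 66, 67, 68}
process next event → 52; now {53, 61, 62, 63, 65, 66, 67, 68}
insert 55 → {53, 55, 61, 62, 63, 65, 66, 67, 68}
insert 56 → {53, 55, 56, 61, 62, 63, 65, 66, 67, 68}

priority queue: 44, 54, 40, 43, 46, 50, 41, 47, 42, 49, 51, 52; FIFO queue: [44, 61, 54, 62, 40, 51, 53, 46, 68, 67, 65, 43]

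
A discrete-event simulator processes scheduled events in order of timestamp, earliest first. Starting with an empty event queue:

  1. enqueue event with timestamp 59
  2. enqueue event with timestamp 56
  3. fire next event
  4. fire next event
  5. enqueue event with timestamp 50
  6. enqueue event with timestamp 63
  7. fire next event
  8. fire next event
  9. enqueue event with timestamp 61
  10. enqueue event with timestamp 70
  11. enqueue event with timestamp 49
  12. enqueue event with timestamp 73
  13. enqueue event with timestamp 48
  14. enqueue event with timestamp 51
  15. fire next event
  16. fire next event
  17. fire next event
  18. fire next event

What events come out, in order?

insert 59 → {59}
insert 56 → {56, 59}
fire next event → 56; now {59}
fire next event → 59; now {}
insert 50 → {50}
insert 63 → {50, 63}
fire next event → 50; now {63}
fire next event → 63; now {}
insert 61 → {61}
insert 70 → {61, 70}
insert 49 → {49, 61, 70}
insert 73 → {49, 61, 70, 73}
insert 48 → {48, 49, 61, 70, 73}
insert 51 → {48, 49, 51, 61, 70, 73}
fire next event → 48; now {49, 51, 61, 70, 73}
fire next event → 49; now {51, 61, 70, 73}
fire next event → 51; now {61, 70, 73}
fire next event → 61; now {70, 73}

56 → 59 → 50 → 63 → 48 → 49 → 51 → 61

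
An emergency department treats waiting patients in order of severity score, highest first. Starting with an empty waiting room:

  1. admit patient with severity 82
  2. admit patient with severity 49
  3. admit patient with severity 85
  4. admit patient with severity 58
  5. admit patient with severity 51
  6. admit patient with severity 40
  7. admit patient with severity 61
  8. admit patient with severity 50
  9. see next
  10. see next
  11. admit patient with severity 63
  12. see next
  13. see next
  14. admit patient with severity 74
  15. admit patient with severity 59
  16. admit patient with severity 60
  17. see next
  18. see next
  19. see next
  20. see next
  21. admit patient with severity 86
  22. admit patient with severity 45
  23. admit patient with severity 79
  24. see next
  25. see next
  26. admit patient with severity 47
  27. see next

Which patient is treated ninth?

86

insert 82 → {82}
insert 49 → {82, 49}
insert 85 → {85, 82, 49}
insert 58 → {85, 82, 58, 49}
insert 51 → {85, 82, 58, 51, 49}
insert 40 → {85, 82, 58, 51, 49, 40}
insert 61 → {85, 82, 61, 58, 51, 49, 40}
insert 50 → {85, 82, 61, 58, 51, 50, 49, 40}
see next → 85; now {82, 61, 58, 51, 50, 49, 40}
see next → 82; now {61, 58, 51, 50, 49, 40}
insert 63 → {63, 61, 58, 51, 50, 49, 40}
see next → 63; now {61, 58, 51, 50, 49, 40}
see next → 61; now {58, 51, 50, 49, 40}
insert 74 → {74, 58, 51, 50, 49, 40}
insert 59 → {74, 59, 58, 51, 50, 49, 40}
insert 60 → {74, 60, 59, 58, 51, 50, 49, 40}
see next → 74; now {60, 59, 58, 51, 50, 49, 40}
see next → 60; now {59, 58, 51, 50, 49, 40}
see next → 59; now {58, 51, 50, 49, 40}
see next → 58; now {51, 50, 49, 40}
insert 86 → {86, 51, 50, 49, 40}
insert 45 → {86, 51, 50, 49, 45, 40}
insert 79 → {86, 79, 51, 50, 49, 45, 40}
see next → 86; now {79, 51, 50, 49, 45, 40}
see next → 79; now {51, 50, 49, 45, 40}
insert 47 → {51, 50, 49, 47, 45, 40}
see next → 51; now {50, 49, 47, 45, 40}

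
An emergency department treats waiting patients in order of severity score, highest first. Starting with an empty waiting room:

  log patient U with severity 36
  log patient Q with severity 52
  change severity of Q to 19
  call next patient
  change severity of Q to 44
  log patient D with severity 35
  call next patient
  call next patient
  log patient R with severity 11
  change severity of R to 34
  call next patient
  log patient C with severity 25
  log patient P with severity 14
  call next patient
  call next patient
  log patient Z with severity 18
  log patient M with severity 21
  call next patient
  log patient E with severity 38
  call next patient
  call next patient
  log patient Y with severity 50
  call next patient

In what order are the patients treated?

add U (severity 36) → {U:36}
add Q (severity 52) → {Q:52, U:36}
update Q to severity 19 → {U:36, Q:19}
call next patient → U; now {Q:19}
update Q to severity 44 → {Q:44}
add D (severity 35) → {Q:44, D:35}
call next patient → Q; now {D:35}
call next patient → D; now {}
add R (severity 11) → {R:11}
update R to severity 34 → {R:34}
call next patient → R; now {}
add C (severity 25) → {C:25}
add P (severity 14) → {C:25, P:14}
call next patient → C; now {P:14}
call next patient → P; now {}
add Z (severity 18) → {Z:18}
add M (severity 21) → {M:21, Z:18}
call next patient → M; now {Z:18}
add E (severity 38) → {E:38, Z:18}
call next patient → E; now {Z:18}
call next patient → Z; now {}
add Y (severity 50) → {Y:50}
call next patient → Y; now {}

U → Q → D → R → C → P → M → E → Z → Y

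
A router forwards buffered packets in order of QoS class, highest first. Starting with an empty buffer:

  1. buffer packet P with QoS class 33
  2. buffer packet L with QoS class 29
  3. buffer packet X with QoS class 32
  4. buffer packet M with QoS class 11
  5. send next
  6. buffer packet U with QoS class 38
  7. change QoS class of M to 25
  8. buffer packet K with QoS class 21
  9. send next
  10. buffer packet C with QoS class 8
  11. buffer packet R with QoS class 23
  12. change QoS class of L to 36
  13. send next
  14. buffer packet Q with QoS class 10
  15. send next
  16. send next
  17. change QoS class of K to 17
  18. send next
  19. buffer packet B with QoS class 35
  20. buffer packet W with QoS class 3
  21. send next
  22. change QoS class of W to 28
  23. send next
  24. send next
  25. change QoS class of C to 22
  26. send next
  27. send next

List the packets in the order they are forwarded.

P → U → L → X → M → R → B → W → K → C → Q

add P (QoS class 33) → {P:33}
add L (QoS class 29) → {P:33, L:29}
add X (QoS class 32) → {P:33, X:32, L:29}
add M (QoS class 11) → {P:33, X:32, L:29, M:11}
send next → P; now {X:32, L:29, M:11}
add U (QoS class 38) → {U:38, X:32, L:29, M:11}
update M to QoS class 25 → {U:38, X:32, L:29, M:25}
add K (QoS class 21) → {U:38, X:32, L:29, M:25, K:21}
send next → U; now {X:32, L:29, M:25, K:21}
add C (QoS class 8) → {X:32, L:29, M:25, K:21, C:8}
add R (QoS class 23) → {X:32, L:29, M:25, R:23, K:21, C:8}
update L to QoS class 36 → {L:36, X:32, M:25, R:23, K:21, C:8}
send next → L; now {X:32, M:25, R:23, K:21, C:8}
add Q (QoS class 10) → {X:32, M:25, R:23, K:21, Q:10, C:8}
send next → X; now {M:25, R:23, K:21, Q:10, C:8}
send next → M; now {R:23, K:21, Q:10, C:8}
update K to QoS class 17 → {R:23, K:17, Q:10, C:8}
send next → R; now {K:17, Q:10, C:8}
add B (QoS class 35) → {B:35, K:17, Q:10, C:8}
add W (QoS class 3) → {B:35, K:17, Q:10, C:8, W:3}
send next → B; now {K:17, Q:10, C:8, W:3}
update W to QoS class 28 → {W:28, K:17, Q:10, C:8}
send next → W; now {K:17, Q:10, C:8}
send next → K; now {Q:10, C:8}
update C to QoS class 22 → {C:22, Q:10}
send next → C; now {Q:10}
send next → Q; now {}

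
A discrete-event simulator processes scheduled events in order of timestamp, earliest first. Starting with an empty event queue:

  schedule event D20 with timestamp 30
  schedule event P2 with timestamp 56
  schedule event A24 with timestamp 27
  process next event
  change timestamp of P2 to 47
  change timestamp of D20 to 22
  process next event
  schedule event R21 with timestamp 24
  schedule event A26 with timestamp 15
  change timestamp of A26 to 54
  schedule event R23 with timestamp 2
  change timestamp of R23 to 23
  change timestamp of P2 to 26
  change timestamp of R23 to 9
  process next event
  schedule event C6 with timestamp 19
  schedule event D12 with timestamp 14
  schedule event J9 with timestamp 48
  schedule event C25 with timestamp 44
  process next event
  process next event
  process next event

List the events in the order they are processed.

A24, D20, R23, D12, C6, R21

add D20 (timestamp 30) → {D20:30}
add P2 (timestamp 56) → {D20:30, P2:56}
add A24 (timestamp 27) → {A24:27, D20:30, P2:56}
process next event → A24; now {D20:30, P2:56}
update P2 to timestamp 47 → {D20:30, P2:47}
update D20 to timestamp 22 → {D20:22, P2:47}
process next event → D20; now {P2:47}
add R21 (timestamp 24) → {R21:24, P2:47}
add A26 (timestamp 15) → {A26:15, R21:24, P2:47}
update A26 to timestamp 54 → {R21:24, P2:47, A26:54}
add R23 (timestamp 2) → {R23:2, R21:24, P2:47, A26:54}
update R23 to timestamp 23 → {R23:23, R21:24, P2:47, A26:54}
update P2 to timestamp 26 → {R23:23, R21:24, P2:26, A26:54}
update R23 to timestamp 9 → {R23:9, R21:24, P2:26, A26:54}
process next event → R23; now {R21:24, P2:26, A26:54}
add C6 (timestamp 19) → {C6:19, R21:24, P2:26, A26:54}
add D12 (timestamp 14) → {D12:14, C6:19, R21:24, P2:26, A26:54}
add J9 (timestamp 48) → {D12:14, C6:19, R21:24, P2:26, J9:48, A26:54}
add C25 (timestamp 44) → {D12:14, C6:19, R21:24, P2:26, C25:44, J9:48, A26:54}
process next event → D12; now {C6:19, R21:24, P2:26, C25:44, J9:48, A26:54}
process next event → C6; now {R21:24, P2:26, C25:44, J9:48, A26:54}
process next event → R21; now {P2:26, C25:44, J9:48, A26:54}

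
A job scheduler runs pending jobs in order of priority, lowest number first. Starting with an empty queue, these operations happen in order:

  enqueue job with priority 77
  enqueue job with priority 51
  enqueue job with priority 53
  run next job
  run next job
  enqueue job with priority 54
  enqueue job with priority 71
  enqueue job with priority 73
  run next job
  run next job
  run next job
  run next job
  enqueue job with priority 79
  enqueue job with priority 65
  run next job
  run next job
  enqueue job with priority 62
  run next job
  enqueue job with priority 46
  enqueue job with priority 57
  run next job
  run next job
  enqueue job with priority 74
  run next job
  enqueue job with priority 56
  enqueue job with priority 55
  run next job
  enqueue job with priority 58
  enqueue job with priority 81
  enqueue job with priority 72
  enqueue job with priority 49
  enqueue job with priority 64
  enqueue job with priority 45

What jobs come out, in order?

insert 77 → {77}
insert 51 → {51, 77}
insert 53 → {51, 53, 77}
run next job → 51; now {53, 77}
run next job → 53; now {77}
insert 54 → {54, 77}
insert 71 → {54, 71, 77}
insert 73 → {54, 71, 73, 77}
run next job → 54; now {71, 73, 77}
run next job → 71; now {73, 77}
run next job → 73; now {77}
run next job → 77; now {}
insert 79 → {79}
insert 65 → {65, 79}
run next job → 65; now {79}
run next job → 79; now {}
insert 62 → {62}
run next job → 62; now {}
insert 46 → {46}
insert 57 → {46, 57}
run next job → 46; now {57}
run next job → 57; now {}
insert 74 → {74}
run next job → 74; now {}
insert 56 → {56}
insert 55 → {55, 56}
run next job → 55; now {56}
insert 58 → {56, 58}
insert 81 → {56, 58, 81}
insert 72 → {56, 58, 72, 81}
insert 49 → {49, 56, 58, 72, 81}
insert 64 → {49, 56, 58, 64, 72, 81}
insert 45 → {45, 49, 56, 58, 64, 72, 81}

51 → 53 → 54 → 71 → 73 → 77 → 65 → 79 → 62 → 46 → 57 → 74 → 55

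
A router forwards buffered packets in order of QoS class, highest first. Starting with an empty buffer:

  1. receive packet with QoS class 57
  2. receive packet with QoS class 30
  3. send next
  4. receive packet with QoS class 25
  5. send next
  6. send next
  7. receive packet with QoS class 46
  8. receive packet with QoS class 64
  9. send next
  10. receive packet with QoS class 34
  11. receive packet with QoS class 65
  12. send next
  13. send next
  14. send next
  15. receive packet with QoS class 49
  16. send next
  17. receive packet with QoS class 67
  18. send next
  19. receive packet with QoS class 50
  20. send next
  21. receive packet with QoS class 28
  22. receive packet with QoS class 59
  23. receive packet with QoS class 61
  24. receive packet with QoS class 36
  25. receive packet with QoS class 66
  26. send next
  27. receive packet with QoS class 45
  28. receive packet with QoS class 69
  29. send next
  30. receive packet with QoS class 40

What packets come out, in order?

57 → 30 → 25 → 64 → 65 → 46 → 34 → 49 → 67 → 50 → 66 → 69

insert 57 → {57}
insert 30 → {57, 30}
send next → 57; now {30}
insert 25 → {30, 25}
send next → 30; now {25}
send next → 25; now {}
insert 46 → {46}
insert 64 → {64, 46}
send next → 64; now {46}
insert 34 → {46, 34}
insert 65 → {65, 46, 34}
send next → 65; now {46, 34}
send next → 46; now {34}
send next → 34; now {}
insert 49 → {49}
send next → 49; now {}
insert 67 → {67}
send next → 67; now {}
insert 50 → {50}
send next → 50; now {}
insert 28 → {28}
insert 59 → {59, 28}
insert 61 → {61, 59, 28}
insert 36 → {61, 59, 36, 28}
insert 66 → {66, 61, 59, 36, 28}
send next → 66; now {61, 59, 36, 28}
insert 45 → {61, 59, 45, 36, 28}
insert 69 → {69, 61, 59, 45, 36, 28}
send next → 69; now {61, 59, 45, 36, 28}
insert 40 → {61, 59, 45, 40, 36, 28}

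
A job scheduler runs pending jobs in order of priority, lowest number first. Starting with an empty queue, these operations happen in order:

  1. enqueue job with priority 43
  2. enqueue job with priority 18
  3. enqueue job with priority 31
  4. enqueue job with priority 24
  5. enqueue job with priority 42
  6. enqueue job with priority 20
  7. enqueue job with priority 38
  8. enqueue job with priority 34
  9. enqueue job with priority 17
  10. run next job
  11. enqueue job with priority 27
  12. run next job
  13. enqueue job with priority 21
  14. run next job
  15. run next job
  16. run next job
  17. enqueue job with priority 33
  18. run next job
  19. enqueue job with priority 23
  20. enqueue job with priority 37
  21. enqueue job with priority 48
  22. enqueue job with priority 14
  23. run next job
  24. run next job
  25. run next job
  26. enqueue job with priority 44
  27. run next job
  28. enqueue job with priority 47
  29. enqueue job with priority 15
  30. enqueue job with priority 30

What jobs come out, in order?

insert 43 → {43}
insert 18 → {18, 43}
insert 31 → {18, 31, 43}
insert 24 → {18, 24, 31, 43}
insert 42 → {18, 24, 31, 42, 43}
insert 20 → {18, 20, 24, 31, 42, 43}
insert 38 → {18, 20, 24, 31, 38, 42, 43}
insert 34 → {18, 20, 24, 31, 34, 38, 42, 43}
insert 17 → {17, 18, 20, 24, 31, 34, 38, 42, 43}
run next job → 17; now {18, 20, 24, 31, 34, 38, 42, 43}
insert 27 → {18, 20, 24, 27, 31, 34, 38, 42, 43}
run next job → 18; now {20, 24, 27, 31, 34, 38, 42, 43}
insert 21 → {20, 21, 24, 27, 31, 34, 38, 42, 43}
run next job → 20; now {21, 24, 27, 31, 34, 38, 42, 43}
run next job → 21; now {24, 27, 31, 34, 38, 42, 43}
run next job → 24; now {27, 31, 34, 38, 42, 43}
insert 33 → {27, 31, 33, 34, 38, 42, 43}
run next job → 27; now {31, 33, 34, 38, 42, 43}
insert 23 → {23, 31, 33, 34, 38, 42, 43}
insert 37 → {23, 31, 33, 34, 37, 38, 42, 43}
insert 48 → {23, 31, 33, 34, 37, 38, 42, 43, 48}
insert 14 → {14, 23, 31, 33, 34, 37, 38, 42, 43, 48}
run next job → 14; now {23, 31, 33, 34, 37, 38, 42, 43, 48}
run next job → 23; now {31, 33, 34, 37, 38, 42, 43, 48}
run next job → 31; now {33, 34, 37, 38, 42, 43, 48}
insert 44 → {33, 34, 37, 38, 42, 43, 44, 48}
run next job → 33; now {34, 37, 38, 42, 43, 44, 48}
insert 47 → {34, 37, 38, 42, 43, 44, 47, 48}
insert 15 → {15, 34, 37, 38, 42, 43, 44, 47, 48}
insert 30 → {15, 30, 34, 37, 38, 42, 43, 44, 47, 48}

17, 18, 20, 21, 24, 27, 14, 23, 31, 33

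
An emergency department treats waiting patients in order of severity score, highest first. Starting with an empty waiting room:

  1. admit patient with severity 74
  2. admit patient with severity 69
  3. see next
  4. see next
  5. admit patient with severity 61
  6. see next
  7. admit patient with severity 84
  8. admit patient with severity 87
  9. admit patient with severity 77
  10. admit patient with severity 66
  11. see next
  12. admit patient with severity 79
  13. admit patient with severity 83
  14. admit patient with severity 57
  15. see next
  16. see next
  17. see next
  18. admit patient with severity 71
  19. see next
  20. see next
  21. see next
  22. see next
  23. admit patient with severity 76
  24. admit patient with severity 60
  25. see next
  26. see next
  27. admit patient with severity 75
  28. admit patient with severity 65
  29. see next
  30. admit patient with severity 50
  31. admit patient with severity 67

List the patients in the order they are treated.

insert 74 → {74}
insert 69 → {74, 69}
see next → 74; now {69}
see next → 69; now {}
insert 61 → {61}
see next → 61; now {}
insert 84 → {84}
insert 87 → {87, 84}
insert 77 → {87, 84, 77}
insert 66 → {87, 84, 77, 66}
see next → 87; now {84, 77, 66}
insert 79 → {84, 79, 77, 66}
insert 83 → {84, 83, 79, 77, 66}
insert 57 → {84, 83, 79, 77, 66, 57}
see next → 84; now {83, 79, 77, 66, 57}
see next → 83; now {79, 77, 66, 57}
see next → 79; now {77, 66, 57}
insert 71 → {77, 71, 66, 57}
see next → 77; now {71, 66, 57}
see next → 71; now {66, 57}
see next → 66; now {57}
see next → 57; now {}
insert 76 → {76}
insert 60 → {76, 60}
see next → 76; now {60}
see next → 60; now {}
insert 75 → {75}
insert 65 → {75, 65}
see next → 75; now {65}
insert 50 → {65, 50}
insert 67 → {67, 65, 50}

74 → 69 → 61 → 87 → 84 → 83 → 79 → 77 → 71 → 66 → 57 → 76 → 60 → 75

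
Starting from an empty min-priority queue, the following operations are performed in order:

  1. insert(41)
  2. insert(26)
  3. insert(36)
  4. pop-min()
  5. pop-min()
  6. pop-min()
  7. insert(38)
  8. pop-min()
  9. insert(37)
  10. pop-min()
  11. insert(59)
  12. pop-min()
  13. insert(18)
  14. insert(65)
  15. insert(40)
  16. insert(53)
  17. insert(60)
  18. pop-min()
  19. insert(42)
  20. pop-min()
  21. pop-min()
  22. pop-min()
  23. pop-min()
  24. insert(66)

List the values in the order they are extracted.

insert 41 → {41}
insert 26 → {26, 41}
insert 36 → {26, 36, 41}
pop-min → 26; now {36, 41}
pop-min → 36; now {41}
pop-min → 41; now {}
insert 38 → {38}
pop-min → 38; now {}
insert 37 → {37}
pop-min → 37; now {}
insert 59 → {59}
pop-min → 59; now {}
insert 18 → {18}
insert 65 → {18, 65}
insert 40 → {18, 40, 65}
insert 53 → {18, 40, 53, 65}
insert 60 → {18, 40, 53, 60, 65}
pop-min → 18; now {40, 53, 60, 65}
insert 42 → {40, 42, 53, 60, 65}
pop-min → 40; now {42, 53, 60, 65}
pop-min → 42; now {53, 60, 65}
pop-min → 53; now {60, 65}
pop-min → 60; now {65}
insert 66 → {65, 66}

26, 36, 41, 38, 37, 59, 18, 40, 42, 53, 60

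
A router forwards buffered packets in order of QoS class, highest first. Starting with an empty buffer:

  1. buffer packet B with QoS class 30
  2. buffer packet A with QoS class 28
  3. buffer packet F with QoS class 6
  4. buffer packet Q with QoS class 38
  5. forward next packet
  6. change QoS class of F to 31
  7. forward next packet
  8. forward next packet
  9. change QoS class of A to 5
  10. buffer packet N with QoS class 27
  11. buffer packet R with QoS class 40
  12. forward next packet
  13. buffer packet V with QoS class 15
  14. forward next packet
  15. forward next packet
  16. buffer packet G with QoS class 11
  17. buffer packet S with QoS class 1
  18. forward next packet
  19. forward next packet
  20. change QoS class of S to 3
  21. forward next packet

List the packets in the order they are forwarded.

Q, F, B, R, N, V, G, A, S

add B (QoS class 30) → {B:30}
add A (QoS class 28) → {B:30, A:28}
add F (QoS class 6) → {B:30, A:28, F:6}
add Q (QoS class 38) → {Q:38, B:30, A:28, F:6}
forward next packet → Q; now {B:30, A:28, F:6}
update F to QoS class 31 → {F:31, B:30, A:28}
forward next packet → F; now {B:30, A:28}
forward next packet → B; now {A:28}
update A to QoS class 5 → {A:5}
add N (QoS class 27) → {N:27, A:5}
add R (QoS class 40) → {R:40, N:27, A:5}
forward next packet → R; now {N:27, A:5}
add V (QoS class 15) → {N:27, V:15, A:5}
forward next packet → N; now {V:15, A:5}
forward next packet → V; now {A:5}
add G (QoS class 11) → {G:11, A:5}
add S (QoS class 1) → {G:11, A:5, S:1}
forward next packet → G; now {A:5, S:1}
forward next packet → A; now {S:1}
update S to QoS class 3 → {S:3}
forward next packet → S; now {}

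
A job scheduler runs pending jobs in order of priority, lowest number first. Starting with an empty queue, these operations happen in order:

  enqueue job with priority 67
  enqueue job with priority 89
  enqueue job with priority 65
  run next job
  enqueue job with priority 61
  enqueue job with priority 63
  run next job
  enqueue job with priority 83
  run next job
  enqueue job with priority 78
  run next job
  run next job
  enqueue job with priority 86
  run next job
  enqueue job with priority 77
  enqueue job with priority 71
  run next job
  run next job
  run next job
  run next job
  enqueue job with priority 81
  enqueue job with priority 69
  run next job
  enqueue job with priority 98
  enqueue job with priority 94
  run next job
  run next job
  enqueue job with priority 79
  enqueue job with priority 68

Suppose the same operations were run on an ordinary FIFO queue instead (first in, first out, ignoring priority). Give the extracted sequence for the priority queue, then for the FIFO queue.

priority queue: [65, 61, 63, 67, 78, 83, 71, 77, 86, 89, 69, 81, 94]; FIFO queue: 67 → 89 → 65 → 61 → 63 → 83 → 78 → 86 → 77 → 71 → 81 → 69 → 98

insert 67 → {67}
insert 89 → {67, 89}
insert 65 → {65, 67, 89}
run next job → 65; now {67, 89}
insert 61 → {61, 67, 89}
insert 63 → {61, 63, 67, 89}
run next job → 61; now {63, 67, 89}
insert 83 → {63, 67, 83, 89}
run next job → 63; now {67, 83, 89}
insert 78 → {67, 78, 83, 89}
run next job → 67; now {78, 83, 89}
run next job → 78; now {83, 89}
insert 86 → {83, 86, 89}
run next job → 83; now {86, 89}
insert 77 → {77, 86, 89}
insert 71 → {71, 77, 86, 89}
run next job → 71; now {77, 86, 89}
run next job → 77; now {86, 89}
run next job → 86; now {89}
run next job → 89; now {}
insert 81 → {81}
insert 69 → {69, 81}
run next job → 69; now {81}
insert 98 → {81, 98}
insert 94 → {81, 94, 98}
run next job → 81; now {94, 98}
run next job → 94; now {98}
insert 79 → {79, 98}
insert 68 → {68, 79, 98}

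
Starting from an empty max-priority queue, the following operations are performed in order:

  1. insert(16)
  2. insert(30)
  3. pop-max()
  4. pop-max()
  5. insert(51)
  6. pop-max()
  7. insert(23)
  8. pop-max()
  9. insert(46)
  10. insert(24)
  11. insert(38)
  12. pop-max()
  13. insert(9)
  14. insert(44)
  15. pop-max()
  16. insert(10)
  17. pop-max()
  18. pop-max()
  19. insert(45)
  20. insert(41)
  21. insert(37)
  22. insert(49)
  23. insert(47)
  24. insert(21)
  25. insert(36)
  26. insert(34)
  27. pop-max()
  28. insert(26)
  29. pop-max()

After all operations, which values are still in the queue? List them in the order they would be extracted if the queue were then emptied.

insert 16 → {16}
insert 30 → {30, 16}
pop-max → 30; now {16}
pop-max → 16; now {}
insert 51 → {51}
pop-max → 51; now {}
insert 23 → {23}
pop-max → 23; now {}
insert 46 → {46}
insert 24 → {46, 24}
insert 38 → {46, 38, 24}
pop-max → 46; now {38, 24}
insert 9 → {38, 24, 9}
insert 44 → {44, 38, 24, 9}
pop-max → 44; now {38, 24, 9}
insert 10 → {38, 24, 10, 9}
pop-max → 38; now {24, 10, 9}
pop-max → 24; now {10, 9}
insert 45 → {45, 10, 9}
insert 41 → {45, 41, 10, 9}
insert 37 → {45, 41, 37, 10, 9}
insert 49 → {49, 45, 41, 37, 10, 9}
insert 47 → {49, 47, 45, 41, 37, 10, 9}
insert 21 → {49, 47, 45, 41, 37, 21, 10, 9}
insert 36 → {49, 47, 45, 41, 37, 36, 21, 10, 9}
insert 34 → {49, 47, 45, 41, 37, 36, 34, 21, 10, 9}
pop-max → 49; now {47, 45, 41, 37, 36, 34, 21, 10, 9}
insert 26 → {47, 45, 41, 37, 36, 34, 26, 21, 10, 9}
pop-max → 47; now {45, 41, 37, 36, 34, 26, 21, 10, 9}

45, 41, 37, 36, 34, 26, 21, 10, 9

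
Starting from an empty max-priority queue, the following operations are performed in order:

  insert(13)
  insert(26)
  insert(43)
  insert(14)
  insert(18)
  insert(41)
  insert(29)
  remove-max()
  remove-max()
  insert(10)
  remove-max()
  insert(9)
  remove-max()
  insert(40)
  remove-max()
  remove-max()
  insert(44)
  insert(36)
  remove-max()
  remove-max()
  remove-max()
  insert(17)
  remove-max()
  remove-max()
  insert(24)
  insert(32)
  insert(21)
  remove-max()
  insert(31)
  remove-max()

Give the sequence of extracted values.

43 → 41 → 29 → 26 → 40 → 18 → 44 → 36 → 14 → 17 → 13 → 32 → 31

insert 13 → {13}
insert 26 → {26, 13}
insert 43 → {43, 26, 13}
insert 14 → {43, 26, 14, 13}
insert 18 → {43, 26, 18, 14, 13}
insert 41 → {43, 41, 26, 18, 14, 13}
insert 29 → {43, 41, 29, 26, 18, 14, 13}
remove-max → 43; now {41, 29, 26, 18, 14, 13}
remove-max → 41; now {29, 26, 18, 14, 13}
insert 10 → {29, 26, 18, 14, 13, 10}
remove-max → 29; now {26, 18, 14, 13, 10}
insert 9 → {26, 18, 14, 13, 10, 9}
remove-max → 26; now {18, 14, 13, 10, 9}
insert 40 → {40, 18, 14, 13, 10, 9}
remove-max → 40; now {18, 14, 13, 10, 9}
remove-max → 18; now {14, 13, 10, 9}
insert 44 → {44, 14, 13, 10, 9}
insert 36 → {44, 36, 14, 13, 10, 9}
remove-max → 44; now {36, 14, 13, 10, 9}
remove-max → 36; now {14, 13, 10, 9}
remove-max → 14; now {13, 10, 9}
insert 17 → {17, 13, 10, 9}
remove-max → 17; now {13, 10, 9}
remove-max → 13; now {10, 9}
insert 24 → {24, 10, 9}
insert 32 → {32, 24, 10, 9}
insert 21 → {32, 24, 21, 10, 9}
remove-max → 32; now {24, 21, 10, 9}
insert 31 → {31, 24, 21, 10, 9}
remove-max → 31; now {24, 21, 10, 9}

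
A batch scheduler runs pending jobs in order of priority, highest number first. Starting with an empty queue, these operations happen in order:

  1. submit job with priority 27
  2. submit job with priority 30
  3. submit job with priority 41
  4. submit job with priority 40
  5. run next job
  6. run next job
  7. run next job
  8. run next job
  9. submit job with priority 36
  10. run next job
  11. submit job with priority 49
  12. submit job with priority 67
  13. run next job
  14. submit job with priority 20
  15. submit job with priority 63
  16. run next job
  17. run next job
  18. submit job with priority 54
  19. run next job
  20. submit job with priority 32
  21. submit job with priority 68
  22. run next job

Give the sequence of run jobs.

[41, 40, 30, 27, 36, 67, 63, 49, 54, 68]

insert 27 → {27}
insert 30 → {30, 27}
insert 41 → {41, 30, 27}
insert 40 → {41, 40, 30, 27}
run next job → 41; now {40, 30, 27}
run next job → 40; now {30, 27}
run next job → 30; now {27}
run next job → 27; now {}
insert 36 → {36}
run next job → 36; now {}
insert 49 → {49}
insert 67 → {67, 49}
run next job → 67; now {49}
insert 20 → {49, 20}
insert 63 → {63, 49, 20}
run next job → 63; now {49, 20}
run next job → 49; now {20}
insert 54 → {54, 20}
run next job → 54; now {20}
insert 32 → {32, 20}
insert 68 → {68, 32, 20}
run next job → 68; now {32, 20}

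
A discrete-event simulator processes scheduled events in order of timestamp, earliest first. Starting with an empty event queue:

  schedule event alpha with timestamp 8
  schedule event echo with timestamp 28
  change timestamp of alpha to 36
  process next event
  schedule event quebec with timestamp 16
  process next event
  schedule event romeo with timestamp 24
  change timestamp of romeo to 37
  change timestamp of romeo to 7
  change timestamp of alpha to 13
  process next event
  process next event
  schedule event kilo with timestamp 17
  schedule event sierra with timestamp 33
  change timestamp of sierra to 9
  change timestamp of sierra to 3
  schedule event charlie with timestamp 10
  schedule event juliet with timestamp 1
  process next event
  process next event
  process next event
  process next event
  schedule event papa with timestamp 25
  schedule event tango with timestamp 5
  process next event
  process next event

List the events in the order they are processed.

echo → quebec → romeo → alpha → juliet → sierra → charlie → kilo → tango → papa

add alpha (timestamp 8) → {alpha:8}
add echo (timestamp 28) → {alpha:8, echo:28}
update alpha to timestamp 36 → {echo:28, alpha:36}
process next event → echo; now {alpha:36}
add quebec (timestamp 16) → {quebec:16, alpha:36}
process next event → quebec; now {alpha:36}
add romeo (timestamp 24) → {romeo:24, alpha:36}
update romeo to timestamp 37 → {alpha:36, romeo:37}
update romeo to timestamp 7 → {romeo:7, alpha:36}
update alpha to timestamp 13 → {romeo:7, alpha:13}
process next event → romeo; now {alpha:13}
process next event → alpha; now {}
add kilo (timestamp 17) → {kilo:17}
add sierra (timestamp 33) → {kilo:17, sierra:33}
update sierra to timestamp 9 → {sierra:9, kilo:17}
update sierra to timestamp 3 → {sierra:3, kilo:17}
add charlie (timestamp 10) → {sierra:3, charlie:10, kilo:17}
add juliet (timestamp 1) → {juliet:1, sierra:3, charlie:10, kilo:17}
process next event → juliet; now {sierra:3, charlie:10, kilo:17}
process next event → sierra; now {charlie:10, kilo:17}
process next event → charlie; now {kilo:17}
process next event → kilo; now {}
add papa (timestamp 25) → {papa:25}
add tango (timestamp 5) → {tango:5, papa:25}
process next event → tango; now {papa:25}
process next event → papa; now {}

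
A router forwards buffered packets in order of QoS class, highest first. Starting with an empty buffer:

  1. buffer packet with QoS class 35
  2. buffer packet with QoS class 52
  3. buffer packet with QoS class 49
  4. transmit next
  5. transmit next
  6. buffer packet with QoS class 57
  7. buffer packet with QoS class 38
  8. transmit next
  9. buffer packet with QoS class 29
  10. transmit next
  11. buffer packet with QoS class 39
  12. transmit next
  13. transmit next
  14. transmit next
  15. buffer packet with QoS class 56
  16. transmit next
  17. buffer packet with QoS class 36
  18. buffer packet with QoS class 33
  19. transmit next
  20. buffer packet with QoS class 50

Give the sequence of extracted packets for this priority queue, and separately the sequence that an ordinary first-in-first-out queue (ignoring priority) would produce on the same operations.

priority queue: [52, 49, 57, 38, 39, 35, 29, 56, 36]; FIFO queue: 35, 52, 49, 57, 38, 29, 39, 56, 36

insert 35 → {35}
insert 52 → {52, 35}
insert 49 → {52, 49, 35}
transmit next → 52; now {49, 35}
transmit next → 49; now {35}
insert 57 → {57, 35}
insert 38 → {57, 38, 35}
transmit next → 57; now {38, 35}
insert 29 → {38, 35, 29}
transmit next → 38; now {35, 29}
insert 39 → {39, 35, 29}
transmit next → 39; now {35, 29}
transmit next → 35; now {29}
transmit next → 29; now {}
insert 56 → {56}
transmit next → 56; now {}
insert 36 → {36}
insert 33 → {36, 33}
transmit next → 36; now {33}
insert 50 → {50, 33}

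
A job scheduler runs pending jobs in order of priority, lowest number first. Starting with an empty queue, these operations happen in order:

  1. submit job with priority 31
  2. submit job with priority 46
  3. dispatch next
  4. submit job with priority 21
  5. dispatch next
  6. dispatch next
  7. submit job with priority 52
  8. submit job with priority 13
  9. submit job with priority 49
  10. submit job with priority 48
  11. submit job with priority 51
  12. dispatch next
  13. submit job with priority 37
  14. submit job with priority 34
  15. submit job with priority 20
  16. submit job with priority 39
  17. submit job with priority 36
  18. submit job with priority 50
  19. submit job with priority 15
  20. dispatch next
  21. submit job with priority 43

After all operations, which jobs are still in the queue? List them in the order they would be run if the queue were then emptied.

[20, 34, 36, 37, 39, 43, 48, 49, 50, 51, 52]

insert 31 → {31}
insert 46 → {31, 46}
dispatch next → 31; now {46}
insert 21 → {21, 46}
dispatch next → 21; now {46}
dispatch next → 46; now {}
insert 52 → {52}
insert 13 → {13, 52}
insert 49 → {13, 49, 52}
insert 48 → {13, 48, 49, 52}
insert 51 → {13, 48, 49, 51, 52}
dispatch next → 13; now {48, 49, 51, 52}
insert 37 → {37, 48, 49, 51, 52}
insert 34 → {34, 37, 48, 49, 51, 52}
insert 20 → {20, 34, 37, 48, 49, 51, 52}
insert 39 → {20, 34, 37, 39, 48, 49, 51, 52}
insert 36 → {20, 34, 36, 37, 39, 48, 49, 51, 52}
insert 50 → {20, 34, 36, 37, 39, 48, 49, 50, 51, 52}
insert 15 → {15, 20, 34, 36, 37, 39, 48, 49, 50, 51, 52}
dispatch next → 15; now {20, 34, 36, 37, 39, 48, 49, 50, 51, 52}
insert 43 → {20, 34, 36, 37, 39, 43, 48, 49, 50, 51, 52}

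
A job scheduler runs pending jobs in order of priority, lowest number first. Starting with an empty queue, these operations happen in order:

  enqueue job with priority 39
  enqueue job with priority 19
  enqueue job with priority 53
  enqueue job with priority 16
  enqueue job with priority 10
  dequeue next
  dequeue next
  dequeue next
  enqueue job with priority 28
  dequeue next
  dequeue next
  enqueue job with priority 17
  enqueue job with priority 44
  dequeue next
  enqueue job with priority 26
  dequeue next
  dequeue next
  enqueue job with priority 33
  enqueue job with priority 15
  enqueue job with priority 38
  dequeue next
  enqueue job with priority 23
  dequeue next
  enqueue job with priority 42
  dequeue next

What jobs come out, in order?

insert 39 → {39}
insert 19 → {19, 39}
insert 53 → {19, 39, 53}
insert 16 → {16, 19, 39, 53}
insert 10 → {10, 16, 19, 39, 53}
dequeue next → 10; now {16, 19, 39, 53}
dequeue next → 16; now {19, 39, 53}
dequeue next → 19; now {39, 53}
insert 28 → {28, 39, 53}
dequeue next → 28; now {39, 53}
dequeue next → 39; now {53}
insert 17 → {17, 53}
insert 44 → {17, 44, 53}
dequeue next → 17; now {44, 53}
insert 26 → {26, 44, 53}
dequeue next → 26; now {44, 53}
dequeue next → 44; now {53}
insert 33 → {33, 53}
insert 15 → {15, 33, 53}
insert 38 → {15, 33, 38, 53}
dequeue next → 15; now {33, 38, 53}
insert 23 → {23, 33, 38, 53}
dequeue next → 23; now {33, 38, 53}
insert 42 → {33, 38, 42, 53}
dequeue next → 33; now {38, 42, 53}

10 → 16 → 19 → 28 → 39 → 17 → 26 → 44 → 15 → 23 → 33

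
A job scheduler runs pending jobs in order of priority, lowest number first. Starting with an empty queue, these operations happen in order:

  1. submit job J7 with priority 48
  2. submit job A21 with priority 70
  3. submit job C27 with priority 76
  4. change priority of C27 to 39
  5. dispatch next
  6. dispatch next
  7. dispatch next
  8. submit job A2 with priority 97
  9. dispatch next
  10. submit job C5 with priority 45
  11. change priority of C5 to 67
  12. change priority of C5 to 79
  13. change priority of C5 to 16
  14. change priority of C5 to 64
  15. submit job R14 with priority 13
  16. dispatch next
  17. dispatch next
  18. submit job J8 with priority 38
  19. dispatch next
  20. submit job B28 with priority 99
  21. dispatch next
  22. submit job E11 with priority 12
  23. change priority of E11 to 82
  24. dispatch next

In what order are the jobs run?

add J7 (priority 48) → {J7:48}
add A21 (priority 70) → {J7:48, A21:70}
add C27 (priority 76) → {J7:48, A21:70, C27:76}
update C27 to priority 39 → {C27:39, J7:48, A21:70}
dispatch next → C27; now {J7:48, A21:70}
dispatch next → J7; now {A21:70}
dispatch next → A21; now {}
add A2 (priority 97) → {A2:97}
dispatch next → A2; now {}
add C5 (priority 45) → {C5:45}
update C5 to priority 67 → {C5:67}
update C5 to priority 79 → {C5:79}
update C5 to priority 16 → {C5:16}
update C5 to priority 64 → {C5:64}
add R14 (priority 13) → {R14:13, C5:64}
dispatch next → R14; now {C5:64}
dispatch next → C5; now {}
add J8 (priority 38) → {J8:38}
dispatch next → J8; now {}
add B28 (priority 99) → {B28:99}
dispatch next → B28; now {}
add E11 (priority 12) → {E11:12}
update E11 to priority 82 → {E11:82}
dispatch next → E11; now {}

C27 → J7 → A21 → A2 → R14 → C5 → J8 → B28 → E11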